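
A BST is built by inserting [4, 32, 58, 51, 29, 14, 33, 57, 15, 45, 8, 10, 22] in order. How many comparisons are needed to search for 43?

Search path for 43: 4 -> 32 -> 58 -> 51 -> 33 -> 45
Found: False
Comparisons: 6


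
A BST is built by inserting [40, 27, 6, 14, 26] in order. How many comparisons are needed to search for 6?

Search path for 6: 40 -> 27 -> 6
Found: True
Comparisons: 3


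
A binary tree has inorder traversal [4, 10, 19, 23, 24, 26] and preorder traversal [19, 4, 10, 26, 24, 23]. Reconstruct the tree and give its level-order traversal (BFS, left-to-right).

Inorder:  [4, 10, 19, 23, 24, 26]
Preorder: [19, 4, 10, 26, 24, 23]
Algorithm: preorder visits root first, so consume preorder in order;
for each root, split the current inorder slice at that value into
left-subtree inorder and right-subtree inorder, then recurse.
Recursive splits:
  root=19; inorder splits into left=[4, 10], right=[23, 24, 26]
  root=4; inorder splits into left=[], right=[10]
  root=10; inorder splits into left=[], right=[]
  root=26; inorder splits into left=[23, 24], right=[]
  root=24; inorder splits into left=[23], right=[]
  root=23; inorder splits into left=[], right=[]
Reconstructed level-order: [19, 4, 26, 10, 24, 23]


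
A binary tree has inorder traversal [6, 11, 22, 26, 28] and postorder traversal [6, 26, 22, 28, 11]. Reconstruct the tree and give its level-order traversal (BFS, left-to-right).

Inorder:   [6, 11, 22, 26, 28]
Postorder: [6, 26, 22, 28, 11]
Algorithm: postorder visits root last, so walk postorder right-to-left;
each value is the root of the current inorder slice — split it at that
value, recurse on the right subtree first, then the left.
Recursive splits:
  root=11; inorder splits into left=[6], right=[22, 26, 28]
  root=28; inorder splits into left=[22, 26], right=[]
  root=22; inorder splits into left=[], right=[26]
  root=26; inorder splits into left=[], right=[]
  root=6; inorder splits into left=[], right=[]
Reconstructed level-order: [11, 6, 28, 22, 26]


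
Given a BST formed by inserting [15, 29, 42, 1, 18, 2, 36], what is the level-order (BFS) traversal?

Tree insertion order: [15, 29, 42, 1, 18, 2, 36]
Tree (level-order array): [15, 1, 29, None, 2, 18, 42, None, None, None, None, 36]
BFS from the root, enqueuing left then right child of each popped node:
  queue [15] -> pop 15, enqueue [1, 29], visited so far: [15]
  queue [1, 29] -> pop 1, enqueue [2], visited so far: [15, 1]
  queue [29, 2] -> pop 29, enqueue [18, 42], visited so far: [15, 1, 29]
  queue [2, 18, 42] -> pop 2, enqueue [none], visited so far: [15, 1, 29, 2]
  queue [18, 42] -> pop 18, enqueue [none], visited so far: [15, 1, 29, 2, 18]
  queue [42] -> pop 42, enqueue [36], visited so far: [15, 1, 29, 2, 18, 42]
  queue [36] -> pop 36, enqueue [none], visited so far: [15, 1, 29, 2, 18, 42, 36]
Result: [15, 1, 29, 2, 18, 42, 36]


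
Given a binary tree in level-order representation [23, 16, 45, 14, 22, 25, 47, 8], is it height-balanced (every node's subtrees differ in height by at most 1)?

Tree (level-order array): [23, 16, 45, 14, 22, 25, 47, 8]
Definition: a tree is height-balanced if, at every node, |h(left) - h(right)| <= 1 (empty subtree has height -1).
Bottom-up per-node check:
  node 8: h_left=-1, h_right=-1, diff=0 [OK], height=0
  node 14: h_left=0, h_right=-1, diff=1 [OK], height=1
  node 22: h_left=-1, h_right=-1, diff=0 [OK], height=0
  node 16: h_left=1, h_right=0, diff=1 [OK], height=2
  node 25: h_left=-1, h_right=-1, diff=0 [OK], height=0
  node 47: h_left=-1, h_right=-1, diff=0 [OK], height=0
  node 45: h_left=0, h_right=0, diff=0 [OK], height=1
  node 23: h_left=2, h_right=1, diff=1 [OK], height=3
All nodes satisfy the balance condition.
Result: Balanced


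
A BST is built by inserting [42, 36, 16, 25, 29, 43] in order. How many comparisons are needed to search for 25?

Search path for 25: 42 -> 36 -> 16 -> 25
Found: True
Comparisons: 4


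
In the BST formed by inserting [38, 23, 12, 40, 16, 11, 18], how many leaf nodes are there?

Tree built from: [38, 23, 12, 40, 16, 11, 18]
Tree (level-order array): [38, 23, 40, 12, None, None, None, 11, 16, None, None, None, 18]
Rule: A leaf has 0 children.
Per-node child counts:
  node 38: 2 child(ren)
  node 23: 1 child(ren)
  node 12: 2 child(ren)
  node 11: 0 child(ren)
  node 16: 1 child(ren)
  node 18: 0 child(ren)
  node 40: 0 child(ren)
Matching nodes: [11, 18, 40]
Count of leaf nodes: 3


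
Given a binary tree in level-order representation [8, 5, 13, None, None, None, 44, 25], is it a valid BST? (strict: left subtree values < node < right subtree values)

Level-order array: [8, 5, 13, None, None, None, 44, 25]
Validate using subtree bounds (lo, hi): at each node, require lo < value < hi,
then recurse left with hi=value and right with lo=value.
Preorder trace (stopping at first violation):
  at node 8 with bounds (-inf, +inf): OK
  at node 5 with bounds (-inf, 8): OK
  at node 13 with bounds (8, +inf): OK
  at node 44 with bounds (13, +inf): OK
  at node 25 with bounds (13, 44): OK
No violation found at any node.
Result: Valid BST


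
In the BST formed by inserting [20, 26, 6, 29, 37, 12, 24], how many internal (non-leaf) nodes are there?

Tree built from: [20, 26, 6, 29, 37, 12, 24]
Tree (level-order array): [20, 6, 26, None, 12, 24, 29, None, None, None, None, None, 37]
Rule: An internal node has at least one child.
Per-node child counts:
  node 20: 2 child(ren)
  node 6: 1 child(ren)
  node 12: 0 child(ren)
  node 26: 2 child(ren)
  node 24: 0 child(ren)
  node 29: 1 child(ren)
  node 37: 0 child(ren)
Matching nodes: [20, 6, 26, 29]
Count of internal (non-leaf) nodes: 4


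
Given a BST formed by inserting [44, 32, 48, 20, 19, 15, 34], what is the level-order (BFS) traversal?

Tree insertion order: [44, 32, 48, 20, 19, 15, 34]
Tree (level-order array): [44, 32, 48, 20, 34, None, None, 19, None, None, None, 15]
BFS from the root, enqueuing left then right child of each popped node:
  queue [44] -> pop 44, enqueue [32, 48], visited so far: [44]
  queue [32, 48] -> pop 32, enqueue [20, 34], visited so far: [44, 32]
  queue [48, 20, 34] -> pop 48, enqueue [none], visited so far: [44, 32, 48]
  queue [20, 34] -> pop 20, enqueue [19], visited so far: [44, 32, 48, 20]
  queue [34, 19] -> pop 34, enqueue [none], visited so far: [44, 32, 48, 20, 34]
  queue [19] -> pop 19, enqueue [15], visited so far: [44, 32, 48, 20, 34, 19]
  queue [15] -> pop 15, enqueue [none], visited so far: [44, 32, 48, 20, 34, 19, 15]
Result: [44, 32, 48, 20, 34, 19, 15]


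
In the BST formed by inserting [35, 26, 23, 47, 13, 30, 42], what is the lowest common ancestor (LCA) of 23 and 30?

Tree insertion order: [35, 26, 23, 47, 13, 30, 42]
Tree (level-order array): [35, 26, 47, 23, 30, 42, None, 13]
In a BST, the LCA of p=23, q=30 is the first node v on the
root-to-leaf path with p <= v <= q (go left if both < v, right if both > v).
Walk from root:
  at 35: both 23 and 30 < 35, go left
  at 26: 23 <= 26 <= 30, this is the LCA
LCA = 26


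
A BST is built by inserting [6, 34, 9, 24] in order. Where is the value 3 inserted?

Starting tree (level order): [6, None, 34, 9, None, None, 24]
Insertion path: 6
Result: insert 3 as left child of 6
Final tree (level order): [6, 3, 34, None, None, 9, None, None, 24]


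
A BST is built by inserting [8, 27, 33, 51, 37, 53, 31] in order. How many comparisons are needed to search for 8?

Search path for 8: 8
Found: True
Comparisons: 1


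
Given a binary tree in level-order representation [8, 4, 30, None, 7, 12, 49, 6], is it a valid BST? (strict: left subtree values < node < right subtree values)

Level-order array: [8, 4, 30, None, 7, 12, 49, 6]
Validate using subtree bounds (lo, hi): at each node, require lo < value < hi,
then recurse left with hi=value and right with lo=value.
Preorder trace (stopping at first violation):
  at node 8 with bounds (-inf, +inf): OK
  at node 4 with bounds (-inf, 8): OK
  at node 7 with bounds (4, 8): OK
  at node 6 with bounds (4, 7): OK
  at node 30 with bounds (8, +inf): OK
  at node 12 with bounds (8, 30): OK
  at node 49 with bounds (30, +inf): OK
No violation found at any node.
Result: Valid BST


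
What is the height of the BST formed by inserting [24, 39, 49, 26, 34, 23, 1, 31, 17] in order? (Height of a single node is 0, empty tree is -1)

Insertion order: [24, 39, 49, 26, 34, 23, 1, 31, 17]
Tree (level-order array): [24, 23, 39, 1, None, 26, 49, None, 17, None, 34, None, None, None, None, 31]
Compute height bottom-up (empty subtree = -1):
  height(17) = 1 + max(-1, -1) = 0
  height(1) = 1 + max(-1, 0) = 1
  height(23) = 1 + max(1, -1) = 2
  height(31) = 1 + max(-1, -1) = 0
  height(34) = 1 + max(0, -1) = 1
  height(26) = 1 + max(-1, 1) = 2
  height(49) = 1 + max(-1, -1) = 0
  height(39) = 1 + max(2, 0) = 3
  height(24) = 1 + max(2, 3) = 4
Height = 4


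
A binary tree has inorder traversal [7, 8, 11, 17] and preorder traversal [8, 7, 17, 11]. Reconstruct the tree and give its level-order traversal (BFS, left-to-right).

Inorder:  [7, 8, 11, 17]
Preorder: [8, 7, 17, 11]
Algorithm: preorder visits root first, so consume preorder in order;
for each root, split the current inorder slice at that value into
left-subtree inorder and right-subtree inorder, then recurse.
Recursive splits:
  root=8; inorder splits into left=[7], right=[11, 17]
  root=7; inorder splits into left=[], right=[]
  root=17; inorder splits into left=[11], right=[]
  root=11; inorder splits into left=[], right=[]
Reconstructed level-order: [8, 7, 17, 11]


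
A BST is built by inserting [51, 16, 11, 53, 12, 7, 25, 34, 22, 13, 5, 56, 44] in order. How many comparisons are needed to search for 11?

Search path for 11: 51 -> 16 -> 11
Found: True
Comparisons: 3


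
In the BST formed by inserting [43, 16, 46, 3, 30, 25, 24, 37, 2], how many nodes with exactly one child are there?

Tree built from: [43, 16, 46, 3, 30, 25, 24, 37, 2]
Tree (level-order array): [43, 16, 46, 3, 30, None, None, 2, None, 25, 37, None, None, 24]
Rule: These are nodes with exactly 1 non-null child.
Per-node child counts:
  node 43: 2 child(ren)
  node 16: 2 child(ren)
  node 3: 1 child(ren)
  node 2: 0 child(ren)
  node 30: 2 child(ren)
  node 25: 1 child(ren)
  node 24: 0 child(ren)
  node 37: 0 child(ren)
  node 46: 0 child(ren)
Matching nodes: [3, 25]
Count of nodes with exactly one child: 2


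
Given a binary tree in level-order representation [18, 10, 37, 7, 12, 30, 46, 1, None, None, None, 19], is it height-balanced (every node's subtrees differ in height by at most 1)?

Tree (level-order array): [18, 10, 37, 7, 12, 30, 46, 1, None, None, None, 19]
Definition: a tree is height-balanced if, at every node, |h(left) - h(right)| <= 1 (empty subtree has height -1).
Bottom-up per-node check:
  node 1: h_left=-1, h_right=-1, diff=0 [OK], height=0
  node 7: h_left=0, h_right=-1, diff=1 [OK], height=1
  node 12: h_left=-1, h_right=-1, diff=0 [OK], height=0
  node 10: h_left=1, h_right=0, diff=1 [OK], height=2
  node 19: h_left=-1, h_right=-1, diff=0 [OK], height=0
  node 30: h_left=0, h_right=-1, diff=1 [OK], height=1
  node 46: h_left=-1, h_right=-1, diff=0 [OK], height=0
  node 37: h_left=1, h_right=0, diff=1 [OK], height=2
  node 18: h_left=2, h_right=2, diff=0 [OK], height=3
All nodes satisfy the balance condition.
Result: Balanced


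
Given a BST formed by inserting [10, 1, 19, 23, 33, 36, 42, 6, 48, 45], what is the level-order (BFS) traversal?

Tree insertion order: [10, 1, 19, 23, 33, 36, 42, 6, 48, 45]
Tree (level-order array): [10, 1, 19, None, 6, None, 23, None, None, None, 33, None, 36, None, 42, None, 48, 45]
BFS from the root, enqueuing left then right child of each popped node:
  queue [10] -> pop 10, enqueue [1, 19], visited so far: [10]
  queue [1, 19] -> pop 1, enqueue [6], visited so far: [10, 1]
  queue [19, 6] -> pop 19, enqueue [23], visited so far: [10, 1, 19]
  queue [6, 23] -> pop 6, enqueue [none], visited so far: [10, 1, 19, 6]
  queue [23] -> pop 23, enqueue [33], visited so far: [10, 1, 19, 6, 23]
  queue [33] -> pop 33, enqueue [36], visited so far: [10, 1, 19, 6, 23, 33]
  queue [36] -> pop 36, enqueue [42], visited so far: [10, 1, 19, 6, 23, 33, 36]
  queue [42] -> pop 42, enqueue [48], visited so far: [10, 1, 19, 6, 23, 33, 36, 42]
  queue [48] -> pop 48, enqueue [45], visited so far: [10, 1, 19, 6, 23, 33, 36, 42, 48]
  queue [45] -> pop 45, enqueue [none], visited so far: [10, 1, 19, 6, 23, 33, 36, 42, 48, 45]
Result: [10, 1, 19, 6, 23, 33, 36, 42, 48, 45]


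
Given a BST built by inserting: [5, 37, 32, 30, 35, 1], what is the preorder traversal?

Tree insertion order: [5, 37, 32, 30, 35, 1]
Tree (level-order array): [5, 1, 37, None, None, 32, None, 30, 35]
Preorder traversal: [5, 1, 37, 32, 30, 35]


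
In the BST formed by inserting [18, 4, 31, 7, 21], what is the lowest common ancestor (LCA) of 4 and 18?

Tree insertion order: [18, 4, 31, 7, 21]
Tree (level-order array): [18, 4, 31, None, 7, 21]
In a BST, the LCA of p=4, q=18 is the first node v on the
root-to-leaf path with p <= v <= q (go left if both < v, right if both > v).
Walk from root:
  at 18: 4 <= 18 <= 18, this is the LCA
LCA = 18


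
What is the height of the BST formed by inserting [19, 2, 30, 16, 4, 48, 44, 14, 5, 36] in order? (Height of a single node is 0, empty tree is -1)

Insertion order: [19, 2, 30, 16, 4, 48, 44, 14, 5, 36]
Tree (level-order array): [19, 2, 30, None, 16, None, 48, 4, None, 44, None, None, 14, 36, None, 5]
Compute height bottom-up (empty subtree = -1):
  height(5) = 1 + max(-1, -1) = 0
  height(14) = 1 + max(0, -1) = 1
  height(4) = 1 + max(-1, 1) = 2
  height(16) = 1 + max(2, -1) = 3
  height(2) = 1 + max(-1, 3) = 4
  height(36) = 1 + max(-1, -1) = 0
  height(44) = 1 + max(0, -1) = 1
  height(48) = 1 + max(1, -1) = 2
  height(30) = 1 + max(-1, 2) = 3
  height(19) = 1 + max(4, 3) = 5
Height = 5


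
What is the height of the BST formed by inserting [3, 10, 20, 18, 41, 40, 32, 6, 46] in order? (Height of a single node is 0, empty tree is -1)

Insertion order: [3, 10, 20, 18, 41, 40, 32, 6, 46]
Tree (level-order array): [3, None, 10, 6, 20, None, None, 18, 41, None, None, 40, 46, 32]
Compute height bottom-up (empty subtree = -1):
  height(6) = 1 + max(-1, -1) = 0
  height(18) = 1 + max(-1, -1) = 0
  height(32) = 1 + max(-1, -1) = 0
  height(40) = 1 + max(0, -1) = 1
  height(46) = 1 + max(-1, -1) = 0
  height(41) = 1 + max(1, 0) = 2
  height(20) = 1 + max(0, 2) = 3
  height(10) = 1 + max(0, 3) = 4
  height(3) = 1 + max(-1, 4) = 5
Height = 5


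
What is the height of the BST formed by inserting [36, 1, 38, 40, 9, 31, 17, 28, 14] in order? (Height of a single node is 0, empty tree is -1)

Insertion order: [36, 1, 38, 40, 9, 31, 17, 28, 14]
Tree (level-order array): [36, 1, 38, None, 9, None, 40, None, 31, None, None, 17, None, 14, 28]
Compute height bottom-up (empty subtree = -1):
  height(14) = 1 + max(-1, -1) = 0
  height(28) = 1 + max(-1, -1) = 0
  height(17) = 1 + max(0, 0) = 1
  height(31) = 1 + max(1, -1) = 2
  height(9) = 1 + max(-1, 2) = 3
  height(1) = 1 + max(-1, 3) = 4
  height(40) = 1 + max(-1, -1) = 0
  height(38) = 1 + max(-1, 0) = 1
  height(36) = 1 + max(4, 1) = 5
Height = 5


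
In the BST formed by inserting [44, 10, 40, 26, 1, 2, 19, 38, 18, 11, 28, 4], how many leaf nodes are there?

Tree built from: [44, 10, 40, 26, 1, 2, 19, 38, 18, 11, 28, 4]
Tree (level-order array): [44, 10, None, 1, 40, None, 2, 26, None, None, 4, 19, 38, None, None, 18, None, 28, None, 11]
Rule: A leaf has 0 children.
Per-node child counts:
  node 44: 1 child(ren)
  node 10: 2 child(ren)
  node 1: 1 child(ren)
  node 2: 1 child(ren)
  node 4: 0 child(ren)
  node 40: 1 child(ren)
  node 26: 2 child(ren)
  node 19: 1 child(ren)
  node 18: 1 child(ren)
  node 11: 0 child(ren)
  node 38: 1 child(ren)
  node 28: 0 child(ren)
Matching nodes: [4, 11, 28]
Count of leaf nodes: 3


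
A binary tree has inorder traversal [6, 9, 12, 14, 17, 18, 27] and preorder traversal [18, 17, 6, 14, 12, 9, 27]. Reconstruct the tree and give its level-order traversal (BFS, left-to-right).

Inorder:  [6, 9, 12, 14, 17, 18, 27]
Preorder: [18, 17, 6, 14, 12, 9, 27]
Algorithm: preorder visits root first, so consume preorder in order;
for each root, split the current inorder slice at that value into
left-subtree inorder and right-subtree inorder, then recurse.
Recursive splits:
  root=18; inorder splits into left=[6, 9, 12, 14, 17], right=[27]
  root=17; inorder splits into left=[6, 9, 12, 14], right=[]
  root=6; inorder splits into left=[], right=[9, 12, 14]
  root=14; inorder splits into left=[9, 12], right=[]
  root=12; inorder splits into left=[9], right=[]
  root=9; inorder splits into left=[], right=[]
  root=27; inorder splits into left=[], right=[]
Reconstructed level-order: [18, 17, 27, 6, 14, 12, 9]


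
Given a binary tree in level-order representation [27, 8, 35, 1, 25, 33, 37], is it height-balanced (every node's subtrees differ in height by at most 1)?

Tree (level-order array): [27, 8, 35, 1, 25, 33, 37]
Definition: a tree is height-balanced if, at every node, |h(left) - h(right)| <= 1 (empty subtree has height -1).
Bottom-up per-node check:
  node 1: h_left=-1, h_right=-1, diff=0 [OK], height=0
  node 25: h_left=-1, h_right=-1, diff=0 [OK], height=0
  node 8: h_left=0, h_right=0, diff=0 [OK], height=1
  node 33: h_left=-1, h_right=-1, diff=0 [OK], height=0
  node 37: h_left=-1, h_right=-1, diff=0 [OK], height=0
  node 35: h_left=0, h_right=0, diff=0 [OK], height=1
  node 27: h_left=1, h_right=1, diff=0 [OK], height=2
All nodes satisfy the balance condition.
Result: Balanced


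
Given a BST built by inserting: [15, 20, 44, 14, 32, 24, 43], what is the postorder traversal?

Tree insertion order: [15, 20, 44, 14, 32, 24, 43]
Tree (level-order array): [15, 14, 20, None, None, None, 44, 32, None, 24, 43]
Postorder traversal: [14, 24, 43, 32, 44, 20, 15]


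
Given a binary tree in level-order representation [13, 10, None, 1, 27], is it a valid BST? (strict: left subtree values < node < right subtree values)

Level-order array: [13, 10, None, 1, 27]
Validate using subtree bounds (lo, hi): at each node, require lo < value < hi,
then recurse left with hi=value and right with lo=value.
Preorder trace (stopping at first violation):
  at node 13 with bounds (-inf, +inf): OK
  at node 10 with bounds (-inf, 13): OK
  at node 1 with bounds (-inf, 10): OK
  at node 27 with bounds (10, 13): VIOLATION
Node 27 violates its bound: not (10 < 27 < 13).
Result: Not a valid BST


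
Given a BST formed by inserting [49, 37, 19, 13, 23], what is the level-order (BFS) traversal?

Tree insertion order: [49, 37, 19, 13, 23]
Tree (level-order array): [49, 37, None, 19, None, 13, 23]
BFS from the root, enqueuing left then right child of each popped node:
  queue [49] -> pop 49, enqueue [37], visited so far: [49]
  queue [37] -> pop 37, enqueue [19], visited so far: [49, 37]
  queue [19] -> pop 19, enqueue [13, 23], visited so far: [49, 37, 19]
  queue [13, 23] -> pop 13, enqueue [none], visited so far: [49, 37, 19, 13]
  queue [23] -> pop 23, enqueue [none], visited so far: [49, 37, 19, 13, 23]
Result: [49, 37, 19, 13, 23]


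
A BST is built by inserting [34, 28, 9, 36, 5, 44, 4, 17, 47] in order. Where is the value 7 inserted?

Starting tree (level order): [34, 28, 36, 9, None, None, 44, 5, 17, None, 47, 4]
Insertion path: 34 -> 28 -> 9 -> 5
Result: insert 7 as right child of 5
Final tree (level order): [34, 28, 36, 9, None, None, 44, 5, 17, None, 47, 4, 7]


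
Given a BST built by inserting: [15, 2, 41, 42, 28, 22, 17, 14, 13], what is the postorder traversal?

Tree insertion order: [15, 2, 41, 42, 28, 22, 17, 14, 13]
Tree (level-order array): [15, 2, 41, None, 14, 28, 42, 13, None, 22, None, None, None, None, None, 17]
Postorder traversal: [13, 14, 2, 17, 22, 28, 42, 41, 15]


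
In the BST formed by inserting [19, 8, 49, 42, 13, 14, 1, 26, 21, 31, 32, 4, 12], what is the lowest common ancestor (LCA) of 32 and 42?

Tree insertion order: [19, 8, 49, 42, 13, 14, 1, 26, 21, 31, 32, 4, 12]
Tree (level-order array): [19, 8, 49, 1, 13, 42, None, None, 4, 12, 14, 26, None, None, None, None, None, None, None, 21, 31, None, None, None, 32]
In a BST, the LCA of p=32, q=42 is the first node v on the
root-to-leaf path with p <= v <= q (go left if both < v, right if both > v).
Walk from root:
  at 19: both 32 and 42 > 19, go right
  at 49: both 32 and 42 < 49, go left
  at 42: 32 <= 42 <= 42, this is the LCA
LCA = 42


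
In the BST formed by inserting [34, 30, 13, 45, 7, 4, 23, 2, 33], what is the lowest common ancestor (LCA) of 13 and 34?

Tree insertion order: [34, 30, 13, 45, 7, 4, 23, 2, 33]
Tree (level-order array): [34, 30, 45, 13, 33, None, None, 7, 23, None, None, 4, None, None, None, 2]
In a BST, the LCA of p=13, q=34 is the first node v on the
root-to-leaf path with p <= v <= q (go left if both < v, right if both > v).
Walk from root:
  at 34: 13 <= 34 <= 34, this is the LCA
LCA = 34


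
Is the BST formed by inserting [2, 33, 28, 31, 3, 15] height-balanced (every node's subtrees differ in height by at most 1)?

Tree (level-order array): [2, None, 33, 28, None, 3, 31, None, 15]
Definition: a tree is height-balanced if, at every node, |h(left) - h(right)| <= 1 (empty subtree has height -1).
Bottom-up per-node check:
  node 15: h_left=-1, h_right=-1, diff=0 [OK], height=0
  node 3: h_left=-1, h_right=0, diff=1 [OK], height=1
  node 31: h_left=-1, h_right=-1, diff=0 [OK], height=0
  node 28: h_left=1, h_right=0, diff=1 [OK], height=2
  node 33: h_left=2, h_right=-1, diff=3 [FAIL (|2--1|=3 > 1)], height=3
  node 2: h_left=-1, h_right=3, diff=4 [FAIL (|-1-3|=4 > 1)], height=4
Node 33 violates the condition: |2 - -1| = 3 > 1.
Result: Not balanced


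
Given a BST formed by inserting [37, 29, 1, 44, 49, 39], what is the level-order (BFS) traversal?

Tree insertion order: [37, 29, 1, 44, 49, 39]
Tree (level-order array): [37, 29, 44, 1, None, 39, 49]
BFS from the root, enqueuing left then right child of each popped node:
  queue [37] -> pop 37, enqueue [29, 44], visited so far: [37]
  queue [29, 44] -> pop 29, enqueue [1], visited so far: [37, 29]
  queue [44, 1] -> pop 44, enqueue [39, 49], visited so far: [37, 29, 44]
  queue [1, 39, 49] -> pop 1, enqueue [none], visited so far: [37, 29, 44, 1]
  queue [39, 49] -> pop 39, enqueue [none], visited so far: [37, 29, 44, 1, 39]
  queue [49] -> pop 49, enqueue [none], visited so far: [37, 29, 44, 1, 39, 49]
Result: [37, 29, 44, 1, 39, 49]


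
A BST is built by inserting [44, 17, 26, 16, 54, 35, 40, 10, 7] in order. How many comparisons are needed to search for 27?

Search path for 27: 44 -> 17 -> 26 -> 35
Found: False
Comparisons: 4


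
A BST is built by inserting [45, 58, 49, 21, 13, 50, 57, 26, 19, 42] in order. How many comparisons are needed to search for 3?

Search path for 3: 45 -> 21 -> 13
Found: False
Comparisons: 3


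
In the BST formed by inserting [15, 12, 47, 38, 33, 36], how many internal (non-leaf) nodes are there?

Tree built from: [15, 12, 47, 38, 33, 36]
Tree (level-order array): [15, 12, 47, None, None, 38, None, 33, None, None, 36]
Rule: An internal node has at least one child.
Per-node child counts:
  node 15: 2 child(ren)
  node 12: 0 child(ren)
  node 47: 1 child(ren)
  node 38: 1 child(ren)
  node 33: 1 child(ren)
  node 36: 0 child(ren)
Matching nodes: [15, 47, 38, 33]
Count of internal (non-leaf) nodes: 4


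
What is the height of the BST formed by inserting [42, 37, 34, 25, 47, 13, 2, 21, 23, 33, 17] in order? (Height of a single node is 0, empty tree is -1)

Insertion order: [42, 37, 34, 25, 47, 13, 2, 21, 23, 33, 17]
Tree (level-order array): [42, 37, 47, 34, None, None, None, 25, None, 13, 33, 2, 21, None, None, None, None, 17, 23]
Compute height bottom-up (empty subtree = -1):
  height(2) = 1 + max(-1, -1) = 0
  height(17) = 1 + max(-1, -1) = 0
  height(23) = 1 + max(-1, -1) = 0
  height(21) = 1 + max(0, 0) = 1
  height(13) = 1 + max(0, 1) = 2
  height(33) = 1 + max(-1, -1) = 0
  height(25) = 1 + max(2, 0) = 3
  height(34) = 1 + max(3, -1) = 4
  height(37) = 1 + max(4, -1) = 5
  height(47) = 1 + max(-1, -1) = 0
  height(42) = 1 + max(5, 0) = 6
Height = 6


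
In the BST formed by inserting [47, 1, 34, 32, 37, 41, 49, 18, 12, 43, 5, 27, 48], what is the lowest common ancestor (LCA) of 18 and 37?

Tree insertion order: [47, 1, 34, 32, 37, 41, 49, 18, 12, 43, 5, 27, 48]
Tree (level-order array): [47, 1, 49, None, 34, 48, None, 32, 37, None, None, 18, None, None, 41, 12, 27, None, 43, 5]
In a BST, the LCA of p=18, q=37 is the first node v on the
root-to-leaf path with p <= v <= q (go left if both < v, right if both > v).
Walk from root:
  at 47: both 18 and 37 < 47, go left
  at 1: both 18 and 37 > 1, go right
  at 34: 18 <= 34 <= 37, this is the LCA
LCA = 34


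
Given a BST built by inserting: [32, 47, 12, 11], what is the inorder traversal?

Tree insertion order: [32, 47, 12, 11]
Tree (level-order array): [32, 12, 47, 11]
Inorder traversal: [11, 12, 32, 47]


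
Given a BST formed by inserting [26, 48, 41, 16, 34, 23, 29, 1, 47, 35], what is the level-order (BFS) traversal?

Tree insertion order: [26, 48, 41, 16, 34, 23, 29, 1, 47, 35]
Tree (level-order array): [26, 16, 48, 1, 23, 41, None, None, None, None, None, 34, 47, 29, 35]
BFS from the root, enqueuing left then right child of each popped node:
  queue [26] -> pop 26, enqueue [16, 48], visited so far: [26]
  queue [16, 48] -> pop 16, enqueue [1, 23], visited so far: [26, 16]
  queue [48, 1, 23] -> pop 48, enqueue [41], visited so far: [26, 16, 48]
  queue [1, 23, 41] -> pop 1, enqueue [none], visited so far: [26, 16, 48, 1]
  queue [23, 41] -> pop 23, enqueue [none], visited so far: [26, 16, 48, 1, 23]
  queue [41] -> pop 41, enqueue [34, 47], visited so far: [26, 16, 48, 1, 23, 41]
  queue [34, 47] -> pop 34, enqueue [29, 35], visited so far: [26, 16, 48, 1, 23, 41, 34]
  queue [47, 29, 35] -> pop 47, enqueue [none], visited so far: [26, 16, 48, 1, 23, 41, 34, 47]
  queue [29, 35] -> pop 29, enqueue [none], visited so far: [26, 16, 48, 1, 23, 41, 34, 47, 29]
  queue [35] -> pop 35, enqueue [none], visited so far: [26, 16, 48, 1, 23, 41, 34, 47, 29, 35]
Result: [26, 16, 48, 1, 23, 41, 34, 47, 29, 35]


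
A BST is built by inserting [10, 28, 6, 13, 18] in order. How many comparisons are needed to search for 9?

Search path for 9: 10 -> 6
Found: False
Comparisons: 2


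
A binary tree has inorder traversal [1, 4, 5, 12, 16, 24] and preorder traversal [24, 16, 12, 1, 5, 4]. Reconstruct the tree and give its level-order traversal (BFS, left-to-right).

Inorder:  [1, 4, 5, 12, 16, 24]
Preorder: [24, 16, 12, 1, 5, 4]
Algorithm: preorder visits root first, so consume preorder in order;
for each root, split the current inorder slice at that value into
left-subtree inorder and right-subtree inorder, then recurse.
Recursive splits:
  root=24; inorder splits into left=[1, 4, 5, 12, 16], right=[]
  root=16; inorder splits into left=[1, 4, 5, 12], right=[]
  root=12; inorder splits into left=[1, 4, 5], right=[]
  root=1; inorder splits into left=[], right=[4, 5]
  root=5; inorder splits into left=[4], right=[]
  root=4; inorder splits into left=[], right=[]
Reconstructed level-order: [24, 16, 12, 1, 5, 4]


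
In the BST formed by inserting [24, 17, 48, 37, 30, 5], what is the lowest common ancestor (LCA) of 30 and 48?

Tree insertion order: [24, 17, 48, 37, 30, 5]
Tree (level-order array): [24, 17, 48, 5, None, 37, None, None, None, 30]
In a BST, the LCA of p=30, q=48 is the first node v on the
root-to-leaf path with p <= v <= q (go left if both < v, right if both > v).
Walk from root:
  at 24: both 30 and 48 > 24, go right
  at 48: 30 <= 48 <= 48, this is the LCA
LCA = 48


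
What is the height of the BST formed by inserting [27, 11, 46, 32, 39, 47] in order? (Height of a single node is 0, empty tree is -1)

Insertion order: [27, 11, 46, 32, 39, 47]
Tree (level-order array): [27, 11, 46, None, None, 32, 47, None, 39]
Compute height bottom-up (empty subtree = -1):
  height(11) = 1 + max(-1, -1) = 0
  height(39) = 1 + max(-1, -1) = 0
  height(32) = 1 + max(-1, 0) = 1
  height(47) = 1 + max(-1, -1) = 0
  height(46) = 1 + max(1, 0) = 2
  height(27) = 1 + max(0, 2) = 3
Height = 3


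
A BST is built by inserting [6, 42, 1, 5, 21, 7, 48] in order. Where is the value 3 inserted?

Starting tree (level order): [6, 1, 42, None, 5, 21, 48, None, None, 7]
Insertion path: 6 -> 1 -> 5
Result: insert 3 as left child of 5
Final tree (level order): [6, 1, 42, None, 5, 21, 48, 3, None, 7]


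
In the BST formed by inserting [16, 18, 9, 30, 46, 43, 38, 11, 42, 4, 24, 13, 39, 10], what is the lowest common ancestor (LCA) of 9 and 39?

Tree insertion order: [16, 18, 9, 30, 46, 43, 38, 11, 42, 4, 24, 13, 39, 10]
Tree (level-order array): [16, 9, 18, 4, 11, None, 30, None, None, 10, 13, 24, 46, None, None, None, None, None, None, 43, None, 38, None, None, 42, 39]
In a BST, the LCA of p=9, q=39 is the first node v on the
root-to-leaf path with p <= v <= q (go left if both < v, right if both > v).
Walk from root:
  at 16: 9 <= 16 <= 39, this is the LCA
LCA = 16


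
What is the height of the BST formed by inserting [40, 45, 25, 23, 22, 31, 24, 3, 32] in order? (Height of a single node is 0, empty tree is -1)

Insertion order: [40, 45, 25, 23, 22, 31, 24, 3, 32]
Tree (level-order array): [40, 25, 45, 23, 31, None, None, 22, 24, None, 32, 3]
Compute height bottom-up (empty subtree = -1):
  height(3) = 1 + max(-1, -1) = 0
  height(22) = 1 + max(0, -1) = 1
  height(24) = 1 + max(-1, -1) = 0
  height(23) = 1 + max(1, 0) = 2
  height(32) = 1 + max(-1, -1) = 0
  height(31) = 1 + max(-1, 0) = 1
  height(25) = 1 + max(2, 1) = 3
  height(45) = 1 + max(-1, -1) = 0
  height(40) = 1 + max(3, 0) = 4
Height = 4


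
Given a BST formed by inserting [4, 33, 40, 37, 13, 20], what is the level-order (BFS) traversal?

Tree insertion order: [4, 33, 40, 37, 13, 20]
Tree (level-order array): [4, None, 33, 13, 40, None, 20, 37]
BFS from the root, enqueuing left then right child of each popped node:
  queue [4] -> pop 4, enqueue [33], visited so far: [4]
  queue [33] -> pop 33, enqueue [13, 40], visited so far: [4, 33]
  queue [13, 40] -> pop 13, enqueue [20], visited so far: [4, 33, 13]
  queue [40, 20] -> pop 40, enqueue [37], visited so far: [4, 33, 13, 40]
  queue [20, 37] -> pop 20, enqueue [none], visited so far: [4, 33, 13, 40, 20]
  queue [37] -> pop 37, enqueue [none], visited so far: [4, 33, 13, 40, 20, 37]
Result: [4, 33, 13, 40, 20, 37]


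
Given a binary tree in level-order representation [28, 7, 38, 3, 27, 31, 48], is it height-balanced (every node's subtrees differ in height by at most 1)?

Tree (level-order array): [28, 7, 38, 3, 27, 31, 48]
Definition: a tree is height-balanced if, at every node, |h(left) - h(right)| <= 1 (empty subtree has height -1).
Bottom-up per-node check:
  node 3: h_left=-1, h_right=-1, diff=0 [OK], height=0
  node 27: h_left=-1, h_right=-1, diff=0 [OK], height=0
  node 7: h_left=0, h_right=0, diff=0 [OK], height=1
  node 31: h_left=-1, h_right=-1, diff=0 [OK], height=0
  node 48: h_left=-1, h_right=-1, diff=0 [OK], height=0
  node 38: h_left=0, h_right=0, diff=0 [OK], height=1
  node 28: h_left=1, h_right=1, diff=0 [OK], height=2
All nodes satisfy the balance condition.
Result: Balanced


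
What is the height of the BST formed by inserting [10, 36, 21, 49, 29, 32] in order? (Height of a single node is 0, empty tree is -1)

Insertion order: [10, 36, 21, 49, 29, 32]
Tree (level-order array): [10, None, 36, 21, 49, None, 29, None, None, None, 32]
Compute height bottom-up (empty subtree = -1):
  height(32) = 1 + max(-1, -1) = 0
  height(29) = 1 + max(-1, 0) = 1
  height(21) = 1 + max(-1, 1) = 2
  height(49) = 1 + max(-1, -1) = 0
  height(36) = 1 + max(2, 0) = 3
  height(10) = 1 + max(-1, 3) = 4
Height = 4


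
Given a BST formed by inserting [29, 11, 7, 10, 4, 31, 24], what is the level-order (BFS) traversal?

Tree insertion order: [29, 11, 7, 10, 4, 31, 24]
Tree (level-order array): [29, 11, 31, 7, 24, None, None, 4, 10]
BFS from the root, enqueuing left then right child of each popped node:
  queue [29] -> pop 29, enqueue [11, 31], visited so far: [29]
  queue [11, 31] -> pop 11, enqueue [7, 24], visited so far: [29, 11]
  queue [31, 7, 24] -> pop 31, enqueue [none], visited so far: [29, 11, 31]
  queue [7, 24] -> pop 7, enqueue [4, 10], visited so far: [29, 11, 31, 7]
  queue [24, 4, 10] -> pop 24, enqueue [none], visited so far: [29, 11, 31, 7, 24]
  queue [4, 10] -> pop 4, enqueue [none], visited so far: [29, 11, 31, 7, 24, 4]
  queue [10] -> pop 10, enqueue [none], visited so far: [29, 11, 31, 7, 24, 4, 10]
Result: [29, 11, 31, 7, 24, 4, 10]


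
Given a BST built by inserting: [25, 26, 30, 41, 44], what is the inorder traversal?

Tree insertion order: [25, 26, 30, 41, 44]
Tree (level-order array): [25, None, 26, None, 30, None, 41, None, 44]
Inorder traversal: [25, 26, 30, 41, 44]


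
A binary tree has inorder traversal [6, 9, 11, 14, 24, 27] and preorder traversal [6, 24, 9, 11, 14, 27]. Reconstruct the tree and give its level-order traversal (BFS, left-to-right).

Inorder:  [6, 9, 11, 14, 24, 27]
Preorder: [6, 24, 9, 11, 14, 27]
Algorithm: preorder visits root first, so consume preorder in order;
for each root, split the current inorder slice at that value into
left-subtree inorder and right-subtree inorder, then recurse.
Recursive splits:
  root=6; inorder splits into left=[], right=[9, 11, 14, 24, 27]
  root=24; inorder splits into left=[9, 11, 14], right=[27]
  root=9; inorder splits into left=[], right=[11, 14]
  root=11; inorder splits into left=[], right=[14]
  root=14; inorder splits into left=[], right=[]
  root=27; inorder splits into left=[], right=[]
Reconstructed level-order: [6, 24, 9, 27, 11, 14]


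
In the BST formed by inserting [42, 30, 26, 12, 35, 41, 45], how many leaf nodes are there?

Tree built from: [42, 30, 26, 12, 35, 41, 45]
Tree (level-order array): [42, 30, 45, 26, 35, None, None, 12, None, None, 41]
Rule: A leaf has 0 children.
Per-node child counts:
  node 42: 2 child(ren)
  node 30: 2 child(ren)
  node 26: 1 child(ren)
  node 12: 0 child(ren)
  node 35: 1 child(ren)
  node 41: 0 child(ren)
  node 45: 0 child(ren)
Matching nodes: [12, 41, 45]
Count of leaf nodes: 3


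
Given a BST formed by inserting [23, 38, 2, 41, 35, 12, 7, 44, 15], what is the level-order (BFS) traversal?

Tree insertion order: [23, 38, 2, 41, 35, 12, 7, 44, 15]
Tree (level-order array): [23, 2, 38, None, 12, 35, 41, 7, 15, None, None, None, 44]
BFS from the root, enqueuing left then right child of each popped node:
  queue [23] -> pop 23, enqueue [2, 38], visited so far: [23]
  queue [2, 38] -> pop 2, enqueue [12], visited so far: [23, 2]
  queue [38, 12] -> pop 38, enqueue [35, 41], visited so far: [23, 2, 38]
  queue [12, 35, 41] -> pop 12, enqueue [7, 15], visited so far: [23, 2, 38, 12]
  queue [35, 41, 7, 15] -> pop 35, enqueue [none], visited so far: [23, 2, 38, 12, 35]
  queue [41, 7, 15] -> pop 41, enqueue [44], visited so far: [23, 2, 38, 12, 35, 41]
  queue [7, 15, 44] -> pop 7, enqueue [none], visited so far: [23, 2, 38, 12, 35, 41, 7]
  queue [15, 44] -> pop 15, enqueue [none], visited so far: [23, 2, 38, 12, 35, 41, 7, 15]
  queue [44] -> pop 44, enqueue [none], visited so far: [23, 2, 38, 12, 35, 41, 7, 15, 44]
Result: [23, 2, 38, 12, 35, 41, 7, 15, 44]


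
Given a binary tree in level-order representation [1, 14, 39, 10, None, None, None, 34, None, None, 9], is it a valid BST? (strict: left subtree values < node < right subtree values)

Level-order array: [1, 14, 39, 10, None, None, None, 34, None, None, 9]
Validate using subtree bounds (lo, hi): at each node, require lo < value < hi,
then recurse left with hi=value and right with lo=value.
Preorder trace (stopping at first violation):
  at node 1 with bounds (-inf, +inf): OK
  at node 14 with bounds (-inf, 1): VIOLATION
Node 14 violates its bound: not (-inf < 14 < 1).
Result: Not a valid BST


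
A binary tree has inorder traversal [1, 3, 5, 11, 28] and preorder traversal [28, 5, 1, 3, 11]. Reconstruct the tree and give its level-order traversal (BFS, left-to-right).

Inorder:  [1, 3, 5, 11, 28]
Preorder: [28, 5, 1, 3, 11]
Algorithm: preorder visits root first, so consume preorder in order;
for each root, split the current inorder slice at that value into
left-subtree inorder and right-subtree inorder, then recurse.
Recursive splits:
  root=28; inorder splits into left=[1, 3, 5, 11], right=[]
  root=5; inorder splits into left=[1, 3], right=[11]
  root=1; inorder splits into left=[], right=[3]
  root=3; inorder splits into left=[], right=[]
  root=11; inorder splits into left=[], right=[]
Reconstructed level-order: [28, 5, 1, 11, 3]


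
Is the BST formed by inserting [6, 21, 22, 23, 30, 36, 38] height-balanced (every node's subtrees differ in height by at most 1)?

Tree (level-order array): [6, None, 21, None, 22, None, 23, None, 30, None, 36, None, 38]
Definition: a tree is height-balanced if, at every node, |h(left) - h(right)| <= 1 (empty subtree has height -1).
Bottom-up per-node check:
  node 38: h_left=-1, h_right=-1, diff=0 [OK], height=0
  node 36: h_left=-1, h_right=0, diff=1 [OK], height=1
  node 30: h_left=-1, h_right=1, diff=2 [FAIL (|-1-1|=2 > 1)], height=2
  node 23: h_left=-1, h_right=2, diff=3 [FAIL (|-1-2|=3 > 1)], height=3
  node 22: h_left=-1, h_right=3, diff=4 [FAIL (|-1-3|=4 > 1)], height=4
  node 21: h_left=-1, h_right=4, diff=5 [FAIL (|-1-4|=5 > 1)], height=5
  node 6: h_left=-1, h_right=5, diff=6 [FAIL (|-1-5|=6 > 1)], height=6
Node 30 violates the condition: |-1 - 1| = 2 > 1.
Result: Not balanced


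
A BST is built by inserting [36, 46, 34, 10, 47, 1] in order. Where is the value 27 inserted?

Starting tree (level order): [36, 34, 46, 10, None, None, 47, 1]
Insertion path: 36 -> 34 -> 10
Result: insert 27 as right child of 10
Final tree (level order): [36, 34, 46, 10, None, None, 47, 1, 27]


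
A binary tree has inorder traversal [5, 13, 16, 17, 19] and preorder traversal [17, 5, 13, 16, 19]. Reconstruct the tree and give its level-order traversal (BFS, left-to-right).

Inorder:  [5, 13, 16, 17, 19]
Preorder: [17, 5, 13, 16, 19]
Algorithm: preorder visits root first, so consume preorder in order;
for each root, split the current inorder slice at that value into
left-subtree inorder and right-subtree inorder, then recurse.
Recursive splits:
  root=17; inorder splits into left=[5, 13, 16], right=[19]
  root=5; inorder splits into left=[], right=[13, 16]
  root=13; inorder splits into left=[], right=[16]
  root=16; inorder splits into left=[], right=[]
  root=19; inorder splits into left=[], right=[]
Reconstructed level-order: [17, 5, 19, 13, 16]


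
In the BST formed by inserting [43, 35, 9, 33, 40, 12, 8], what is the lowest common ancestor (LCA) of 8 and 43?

Tree insertion order: [43, 35, 9, 33, 40, 12, 8]
Tree (level-order array): [43, 35, None, 9, 40, 8, 33, None, None, None, None, 12]
In a BST, the LCA of p=8, q=43 is the first node v on the
root-to-leaf path with p <= v <= q (go left if both < v, right if both > v).
Walk from root:
  at 43: 8 <= 43 <= 43, this is the LCA
LCA = 43


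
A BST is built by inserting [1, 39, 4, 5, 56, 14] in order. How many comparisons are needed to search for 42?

Search path for 42: 1 -> 39 -> 56
Found: False
Comparisons: 3


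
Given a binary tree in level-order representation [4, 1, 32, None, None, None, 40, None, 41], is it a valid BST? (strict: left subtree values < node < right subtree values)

Level-order array: [4, 1, 32, None, None, None, 40, None, 41]
Validate using subtree bounds (lo, hi): at each node, require lo < value < hi,
then recurse left with hi=value and right with lo=value.
Preorder trace (stopping at first violation):
  at node 4 with bounds (-inf, +inf): OK
  at node 1 with bounds (-inf, 4): OK
  at node 32 with bounds (4, +inf): OK
  at node 40 with bounds (32, +inf): OK
  at node 41 with bounds (40, +inf): OK
No violation found at any node.
Result: Valid BST


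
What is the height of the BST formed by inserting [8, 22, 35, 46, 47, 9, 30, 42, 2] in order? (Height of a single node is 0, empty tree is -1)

Insertion order: [8, 22, 35, 46, 47, 9, 30, 42, 2]
Tree (level-order array): [8, 2, 22, None, None, 9, 35, None, None, 30, 46, None, None, 42, 47]
Compute height bottom-up (empty subtree = -1):
  height(2) = 1 + max(-1, -1) = 0
  height(9) = 1 + max(-1, -1) = 0
  height(30) = 1 + max(-1, -1) = 0
  height(42) = 1 + max(-1, -1) = 0
  height(47) = 1 + max(-1, -1) = 0
  height(46) = 1 + max(0, 0) = 1
  height(35) = 1 + max(0, 1) = 2
  height(22) = 1 + max(0, 2) = 3
  height(8) = 1 + max(0, 3) = 4
Height = 4
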